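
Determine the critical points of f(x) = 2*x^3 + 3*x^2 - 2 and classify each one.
f'(x) = 6*x*(x + 1)

Solve f'(x) = 0:
  Factor: 6*x^2 + 6*x = 6*x*(x + 1) = 0.
  ⇒ x = -1, 0

f''(x) = 12*x + 6
Second-derivative test at each critical point:
  f''(-1) = -6 < 0 → local maximum
  f''(0) = 6 > 0 → local minimum

Critical points: x = -1 (local maximum); x = 0 (local minimum)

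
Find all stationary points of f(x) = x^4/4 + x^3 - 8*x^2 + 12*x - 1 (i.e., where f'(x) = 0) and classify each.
f'(x) = x^3 + 3*x^2 - 16*x + 12

Solve f'(x) = 0:
  Factor: x^3 + 3*x^2 - 16*x + 12 = (x - 2)*(x - 1)*(x + 6) = 0.
  ⇒ x = -6, 1, 2

f''(x) = 3*x^2 + 6*x - 16
Second-derivative test at each critical point:
  f''(-6) = 56 > 0 → local minimum
  f''(1) = -7 < 0 → local maximum
  f''(2) = 8 > 0 → local minimum

Critical points: x = -6 (local minimum); x = 1 (local maximum); x = 2 (local minimum)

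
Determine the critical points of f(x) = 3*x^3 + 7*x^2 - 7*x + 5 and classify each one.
f'(x) = 9*x^2 + 14*x - 7

Solve f'(x) = 0:
  9*x^2 + 14*x - 7 = 0 has no rational roots; quadratic formula: x = (-14 ± √448)/18.
  ⇒ x = -4*sqrt(7)/9 - 7/9 ≈ -1.9537, -7/9 + 4*sqrt(7)/9 ≈ 0.3981

f''(x) = 18*x + 14
Second-derivative test at each critical point:
  f''(-1.9537) = -21.1660 < 0 → local maximum
  f''(0.3981) = 21.1660 > 0 → local minimum

Critical points: x = -4*sqrt(7)/9 - 7/9 ≈ -1.9537 (local maximum); x = -7/9 + 4*sqrt(7)/9 ≈ 0.3981 (local minimum)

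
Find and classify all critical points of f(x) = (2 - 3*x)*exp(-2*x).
f'(x) = (6*x - 7)*exp(-2*x)

Solve f'(x) = 0:
  f'(x) = (6*x - 7)·exp(-2*x) and exp(-2*x) > 0 for every x, so f'(x) = 0 ⇔ 6*x - 7 = 0.
  6*x - 7 = 0.
  ⇒ x = 7/6

f''(x) = 4*(5 - 3*x)*exp(-2*x)
Second-derivative test at each critical point:
  f''(7/6) = 0.5818 > 0 → local minimum

Critical points: x = 7/6 (local minimum)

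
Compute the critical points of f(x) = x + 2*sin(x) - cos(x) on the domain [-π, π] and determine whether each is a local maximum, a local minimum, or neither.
f'(x) = sin(x) + 2*cos(x) + 1

Solve f'(x) = 0 on [-π, π]:
  f'(x) = 0 ⇔ sin(x) + 2*cos(x) = -1. Write the left side as R·cos(x + φ) with R = √(2² + (-1)²) = sqrt(5), cos φ = 2*sqrt(5)/5, sin φ = -sqrt(5)/5; then cos(x + φ) = -sqrt(5)/5. Solve for x and keep the solutions lying in [-π, π].
  ⇒ x = -pi/2 ≈ -1.5708, pi - atan(3/4) ≈ 2.4981

f''(x) = -2*sin(x) + cos(x)
Second-derivative test at each critical point:
  f''(-1.5708) = 2 > 0 → local minimum
  f''(2.4981) = -2 < 0 → local maximum

Critical points: x = -pi/2 ≈ -1.5708 (local minimum); x = pi - atan(3/4) ≈ 2.4981 (local maximum)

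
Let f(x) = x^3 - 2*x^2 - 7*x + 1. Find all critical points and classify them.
f'(x) = 3*x^2 - 4*x - 7

Solve f'(x) = 0:
  Factor: 3*x^2 - 4*x - 7 = (x + 1)*(3*x - 7) = 0.
  ⇒ x = -1, 7/3

f''(x) = 6*x - 4
Second-derivative test at each critical point:
  f''(-1) = -10 < 0 → local maximum
  f''(7/3) = 10 > 0 → local minimum

Critical points: x = -1 (local maximum); x = 7/3 (local minimum)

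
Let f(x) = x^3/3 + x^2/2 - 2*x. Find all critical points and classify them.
f'(x) = x^2 + x - 2

Solve f'(x) = 0:
  Factor: x^2 + x - 2 = (x - 1)*(x + 2) = 0.
  ⇒ x = -2, 1

f''(x) = 2*x + 1
Second-derivative test at each critical point:
  f''(-2) = -3 < 0 → local maximum
  f''(1) = 3 > 0 → local minimum

Critical points: x = -2 (local maximum); x = 1 (local minimum)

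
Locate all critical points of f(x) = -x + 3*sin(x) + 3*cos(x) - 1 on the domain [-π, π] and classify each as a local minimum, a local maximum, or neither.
f'(x) = 3*sqrt(2)*cos(x + pi/4) - 1

Solve f'(x) = 0 on [-π, π]:
  f'(x) = 0 ⇔ -3*sin(x) + 3*cos(x) = 1. Write the left side as R·cos(x + φ) with R = √(3² + 3²) = 3*sqrt(2), cos φ = sqrt(2)/2, sin φ = sqrt(2)/2; then cos(x + φ) = sqrt(2)/6. Solve for x and keep the solutions lying in [-π, π].
  ⇒ x = -pi + atan((-sqrt(17) - 1)/(1 - sqrt(17))) ≈ -2.1183, atan((-1 + sqrt(17))/(1 + sqrt(17))) ≈ 0.5475

f''(x) = -3*sqrt(2)*sin(x + pi/4)
Second-derivative test at each critical point:
  f''(-2.1183) = 4.1231 > 0 → local minimum
  f''(0.5475) = -4.1231 < 0 → local maximum

Critical points: x = -pi + atan((-sqrt(17) - 1)/(1 - sqrt(17))) ≈ -2.1183 (local minimum); x = atan((-1 + sqrt(17))/(1 + sqrt(17))) ≈ 0.5475 (local maximum)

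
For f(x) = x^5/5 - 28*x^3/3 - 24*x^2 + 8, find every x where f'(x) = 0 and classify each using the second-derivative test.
f'(x) = x*(x^3 - 28*x - 48)

Solve f'(x) = 0:
  Factor: x^4 - 28*x^2 - 48*x = x*(x - 6)*(x + 2)*(x + 4) = 0.
  ⇒ x = -4, -2, 0, 6

f''(x) = 4*x^3 - 56*x - 48
Second-derivative test at each critical point:
  f''(-4) = -80 < 0 → local maximum
  f''(-2) = 32 > 0 → local minimum
  f''(0) = -48 < 0 → local maximum
  f''(6) = 480 > 0 → local minimum

Critical points: x = -4 (local maximum); x = -2 (local minimum); x = 0 (local maximum); x = 6 (local minimum)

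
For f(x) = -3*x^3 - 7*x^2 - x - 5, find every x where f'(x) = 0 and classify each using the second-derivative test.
f'(x) = -9*x^2 - 14*x - 1

Solve f'(x) = 0:
  9*x^2 + 14*x + 1 = 0 has no rational roots; quadratic formula: x = (-14 ± √160)/18.
  ⇒ x = -7/9 - 2*sqrt(10)/9 ≈ -1.4805, -7/9 + 2*sqrt(10)/9 ≈ -0.0750

f''(x) = -18*x - 14
Second-derivative test at each critical point:
  f''(-1.4805) = 12.6491 > 0 → local minimum
  f''(-0.0750) = -12.6491 < 0 → local maximum

Critical points: x = -7/9 - 2*sqrt(10)/9 ≈ -1.4805 (local minimum); x = -7/9 + 2*sqrt(10)/9 ≈ -0.0750 (local maximum)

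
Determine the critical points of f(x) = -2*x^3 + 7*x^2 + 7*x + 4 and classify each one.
f'(x) = -6*x^2 + 14*x + 7

Solve f'(x) = 0:
  6*x^2 - 14*x - 7 = 0 has no rational roots; quadratic formula: x = (14 ± √364)/12.
  ⇒ x = 7/6 - sqrt(91)/6 ≈ -0.4232, 7/6 + sqrt(91)/6 ≈ 2.7566

f''(x) = 14 - 12*x
Second-derivative test at each critical point:
  f''(-0.4232) = 19.0788 > 0 → local minimum
  f''(2.7566) = -19.0788 < 0 → local maximum

Critical points: x = 7/6 - sqrt(91)/6 ≈ -0.4232 (local minimum); x = 7/6 + sqrt(91)/6 ≈ 2.7566 (local maximum)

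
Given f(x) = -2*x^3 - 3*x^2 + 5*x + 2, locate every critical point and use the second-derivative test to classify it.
f'(x) = -6*x^2 - 6*x + 5

Solve f'(x) = 0:
  6*x^2 + 6*x - 5 = 0 has no rational roots; quadratic formula: x = (-6 ± √156)/12.
  ⇒ x = -sqrt(39)/6 - 1/2 ≈ -1.5408, -1/2 + sqrt(39)/6 ≈ 0.5408

f''(x) = -12*x - 6
Second-derivative test at each critical point:
  f''(-1.5408) = 12.4900 > 0 → local minimum
  f''(0.5408) = -12.4900 < 0 → local maximum

Critical points: x = -sqrt(39)/6 - 1/2 ≈ -1.5408 (local minimum); x = -1/2 + sqrt(39)/6 ≈ 0.5408 (local maximum)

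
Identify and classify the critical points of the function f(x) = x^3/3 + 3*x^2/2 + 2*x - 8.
f'(x) = x^2 + 3*x + 2

Solve f'(x) = 0:
  Factor: x^2 + 3*x + 2 = (x + 1)*(x + 2) = 0.
  ⇒ x = -2, -1

f''(x) = 2*x + 3
Second-derivative test at each critical point:
  f''(-2) = -1 < 0 → local maximum
  f''(-1) = 1 > 0 → local minimum

Critical points: x = -2 (local maximum); x = -1 (local minimum)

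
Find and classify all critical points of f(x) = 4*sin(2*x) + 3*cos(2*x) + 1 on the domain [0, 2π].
f'(x) = -6*sin(2*x) + 8*cos(2*x)

Solve f'(x) = 0 on [0, 2π]:
  f'(x) = 0 ⇔ 4*cos(2*x) = 3*sin(2*x) ⇔ tan(2*x) = 4/3, i.e. 2*x = arctan(4/3) + nπ; keep the solutions lying in [0, 2π].
  ⇒ x = atan(4/3)/2 ≈ 0.4636, atan(4/3)/2 + pi/2 ≈ 2.0344, atan(4/3)/2 + pi ≈ 3.6052, atan(4/3)/2 + 3*pi/2 ≈ 5.1760

f''(x) = -16*sin(2*x) - 12*cos(2*x)
Second-derivative test at each critical point:
  f''(0.4636) = -20 < 0 → local maximum
  f''(2.0344) = 20 > 0 → local minimum
  f''(3.6052) = -20 < 0 → local maximum
  f''(5.1760) = 20 > 0 → local minimum

Critical points: x = atan(4/3)/2 ≈ 0.4636 (local maximum); x = atan(4/3)/2 + pi/2 ≈ 2.0344 (local minimum); x = atan(4/3)/2 + pi ≈ 3.6052 (local maximum); x = atan(4/3)/2 + 3*pi/2 ≈ 5.1760 (local minimum)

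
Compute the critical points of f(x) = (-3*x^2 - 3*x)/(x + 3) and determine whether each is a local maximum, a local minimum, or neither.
f'(x) = 3*(-x^2 - 6*x - 3)/(x^2 + 6*x + 9)

Solve f'(x) = 0:
  f'(x) = -3*(x^2 + 6*x + 3)/(x + 3)^2; the denominator is positive wherever f is defined, so f'(x) = 0 ⇔ -3*x^2 - 18*x - 9 = 0.
  Factor: -3*x^2 - 18*x - 9 = -3*(x^2 + 6*x + 3); x^2 + 6*x + 3 = 0 has no rational roots; quadratic formula: x = (-6 ± √24)/2.
  ⇒ x = -3 - sqrt(6) ≈ -5.4495, -3 + sqrt(6) ≈ -0.5505

f''(x) = -36/(x^3 + 9*x^2 + 27*x + 27)
Second-derivative test at each critical point:
  f''(-5.4495) = 2.4495 > 0 → local minimum
  f''(-0.5505) = -2.4495 < 0 → local maximum

Critical points: x = -3 - sqrt(6) ≈ -5.4495 (local minimum); x = -3 + sqrt(6) ≈ -0.5505 (local maximum)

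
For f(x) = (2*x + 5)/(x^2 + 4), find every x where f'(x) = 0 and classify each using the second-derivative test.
f'(x) = 2*(-x^2 - 5*x + 4)/(x^4 + 8*x^2 + 16)

Solve f'(x) = 0:
  f'(x) = -2*(x^2 + 5*x - 4)/(x^2 + 4)^2; the denominator is positive wherever f is defined, so f'(x) = 0 ⇔ -2*x^2 - 10*x + 8 = 0.
  Factor: -2*x^2 - 10*x + 8 = -2*(x^2 + 5*x - 4); x^2 + 5*x - 4 = 0 has no rational roots; quadratic formula: x = (-5 ± √41)/2.
  ⇒ x = -sqrt(41)/2 - 5/2 ≈ -5.7016, -5/2 + sqrt(41)/2 ≈ 0.7016

f''(x) = 2*(4*x^2*(2*x + 5) - (6*x + 5)*(x^2 + 4))/(x^2 + 4)^3
Second-derivative test at each critical point:
  f''(-5.7016) = 0.0096 > 0 → local minimum
  f''(0.7016) = -0.6346 < 0 → local maximum

Critical points: x = -sqrt(41)/2 - 5/2 ≈ -5.7016 (local minimum); x = -5/2 + sqrt(41)/2 ≈ 0.7016 (local maximum)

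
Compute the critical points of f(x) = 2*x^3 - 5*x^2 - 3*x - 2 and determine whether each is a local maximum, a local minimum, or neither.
f'(x) = 6*x^2 - 10*x - 3

Solve f'(x) = 0:
  6*x^2 - 10*x - 3 = 0 has no rational roots; quadratic formula: x = (10 ± √172)/12.
  ⇒ x = 5/6 - sqrt(43)/6 ≈ -0.2596, 5/6 + sqrt(43)/6 ≈ 1.9262

f''(x) = 12*x - 10
Second-derivative test at each critical point:
  f''(-0.2596) = -13.1149 < 0 → local maximum
  f''(1.9262) = 13.1149 > 0 → local minimum

Critical points: x = 5/6 - sqrt(43)/6 ≈ -0.2596 (local maximum); x = 5/6 + sqrt(43)/6 ≈ 1.9262 (local minimum)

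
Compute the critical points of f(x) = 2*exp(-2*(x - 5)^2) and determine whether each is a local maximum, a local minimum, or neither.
f'(x) = 8*(5 - x)*exp(-2*(x - 5)^2)

Solve f'(x) = 0:
  f'(x) = (40 - 8*x)·exp(-2*(x - 5)^2) and exp(-2*(x - 5)^2) > 0 for every x, so f'(x) = 0 ⇔ 40 - 8*x = 0.
  Factor: 40 - 8*x = -8*(x - 5) = 0.
  ⇒ x = 5

f''(x) = 8*(4*(x - 5)^2 - 1)*exp(-2*(x - 5)^2)
Second-derivative test at each critical point:
  f''(5) = -8 < 0 → local maximum

Critical points: x = 5 (local maximum)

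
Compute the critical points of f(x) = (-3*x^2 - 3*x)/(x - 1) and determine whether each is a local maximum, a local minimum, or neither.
f'(x) = 3*(-x^2 + 2*x + 1)/(x^2 - 2*x + 1)

Solve f'(x) = 0:
  f'(x) = -3*(x^2 - 2*x - 1)/(x - 1)^2; the denominator is positive wherever f is defined, so f'(x) = 0 ⇔ -3*x^2 + 6*x + 3 = 0.
  Factor: -3*x^2 + 6*x + 3 = -3*(x^2 - 2*x - 1); x^2 - 2*x - 1 = 0 has no rational roots; quadratic formula: x = (2 ± √8)/2.
  ⇒ x = 1 - sqrt(2) ≈ -0.4142, 1 + sqrt(2) ≈ 2.4142

f''(x) = -12/(x^3 - 3*x^2 + 3*x - 1)
Second-derivative test at each critical point:
  f''(-0.4142) = 4.2426 > 0 → local minimum
  f''(2.4142) = -4.2426 < 0 → local maximum

Critical points: x = 1 - sqrt(2) ≈ -0.4142 (local minimum); x = 1 + sqrt(2) ≈ 2.4142 (local maximum)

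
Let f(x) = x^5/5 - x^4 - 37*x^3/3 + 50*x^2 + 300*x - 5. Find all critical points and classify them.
f'(x) = x^4 - 4*x^3 - 37*x^2 + 100*x + 300

Solve f'(x) = 0:
  Factor: x^4 - 4*x^3 - 37*x^2 + 100*x + 300 = (x - 6)*(x - 5)*(x + 2)*(x + 5) = 0.
  ⇒ x = -5, -2, 5, 6

f''(x) = 4*x^3 - 12*x^2 - 74*x + 100
Second-derivative test at each critical point:
  f''(-5) = -330 < 0 → local maximum
  f''(-2) = 168 > 0 → local minimum
  f''(5) = -70 < 0 → local maximum
  f''(6) = 88 > 0 → local minimum

Critical points: x = -5 (local maximum); x = -2 (local minimum); x = 5 (local maximum); x = 6 (local minimum)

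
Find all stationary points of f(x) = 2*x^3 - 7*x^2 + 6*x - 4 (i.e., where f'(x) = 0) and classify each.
f'(x) = 6*x^2 - 14*x + 6

Solve f'(x) = 0:
  Factor: 6*x^2 - 14*x + 6 = 2*(3*x^2 - 7*x + 3); 3*x^2 - 7*x + 3 = 0 has no rational roots; quadratic formula: x = (7 ± √13)/6.
  ⇒ x = 7/6 - sqrt(13)/6 ≈ 0.5657, sqrt(13)/6 + 7/6 ≈ 1.7676

f''(x) = 12*x - 14
Second-derivative test at each critical point:
  f''(0.5657) = -7.2111 < 0 → local maximum
  f''(1.7676) = 7.2111 > 0 → local minimum

Critical points: x = 7/6 - sqrt(13)/6 ≈ 0.5657 (local maximum); x = sqrt(13)/6 + 7/6 ≈ 1.7676 (local minimum)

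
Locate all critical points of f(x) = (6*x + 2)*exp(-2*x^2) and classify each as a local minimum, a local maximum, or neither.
f'(x) = 2*(-4*x*(3*x + 1) + 3)*exp(-2*x^2)

Solve f'(x) = 0:
  f'(x) = (-24*x^2 - 8*x + 6)·exp(-2*x^2) and exp(-2*x^2) > 0 for every x, so f'(x) = 0 ⇔ -24*x^2 - 8*x + 6 = 0.
  Factor: -24*x^2 - 8*x + 6 = -2*(12*x^2 + 4*x - 3); 12*x^2 + 4*x - 3 = 0 has no rational roots; quadratic formula: x = (-4 ± √160)/24.
  ⇒ x = -sqrt(10)/6 - 1/6 ≈ -0.6937, -1/6 + sqrt(10)/6 ≈ 0.3604

f''(x) = 8*(4*x^2*(3*x + 1) - 9*x - 1)*exp(-2*x^2)
Second-derivative test at each critical point:
  f''(-0.6937) = 9.6626 > 0 → local minimum
  f''(0.3604) = -19.5112 < 0 → local maximum

Critical points: x = -sqrt(10)/6 - 1/6 ≈ -0.6937 (local minimum); x = -1/6 + sqrt(10)/6 ≈ 0.3604 (local maximum)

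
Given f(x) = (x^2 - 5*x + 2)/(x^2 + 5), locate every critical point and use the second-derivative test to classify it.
f'(x) = (5*x^2 + 6*x - 25)/(x^4 + 10*x^2 + 25)

Solve f'(x) = 0:
  f'(x) = (5*x^2 + 6*x - 25)/(x^2 + 5)^2; the denominator is positive wherever f is defined, so f'(x) = 0 ⇔ 5*x^2 + 6*x - 25 = 0.
  5*x^2 + 6*x - 25 = 0 has no rational roots; quadratic formula: x = (-6 ± √536)/10.
  ⇒ x = -sqrt(134)/5 - 3/5 ≈ -2.9152, -3/5 + sqrt(134)/5 ≈ 1.7152

f''(x) = 2*(-5*x^3 - 9*x^2 + 75*x + 15)/(x^6 + 15*x^4 + 75*x^2 + 125)
Second-derivative test at each critical point:
  f''(-2.9152) = -0.1271 < 0 → local maximum
  f''(1.7152) = 0.3671 > 0 → local minimum

Critical points: x = -sqrt(134)/5 - 3/5 ≈ -2.9152 (local maximum); x = -3/5 + sqrt(134)/5 ≈ 1.7152 (local minimum)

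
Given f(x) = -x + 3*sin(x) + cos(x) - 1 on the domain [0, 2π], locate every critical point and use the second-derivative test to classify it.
f'(x) = -sin(x) + 3*cos(x) - 1

Solve f'(x) = 0 on [0, 2π]:
  f'(x) = 0 ⇔ -sin(x) + 3*cos(x) = 1. Write the left side as R·cos(x + φ) with R = √(3² + 1²) = sqrt(10), cos φ = 3*sqrt(10)/10, sin φ = sqrt(10)/10; then cos(x + φ) = sqrt(10)/10. Solve for x and keep the solutions lying in [0, 2π].
  ⇒ x = atan(4/3) ≈ 0.9273, 3*pi/2 ≈ 4.7124

f''(x) = -3*sin(x) - cos(x)
Second-derivative test at each critical point:
  f''(0.9273) = -3 < 0 → local maximum
  f''(4.7124) = 3 > 0 → local minimum

Critical points: x = atan(4/3) ≈ 0.9273 (local maximum); x = 3*pi/2 ≈ 4.7124 (local minimum)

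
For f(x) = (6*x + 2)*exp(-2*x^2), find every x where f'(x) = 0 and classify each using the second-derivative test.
f'(x) = 2*(-4*x*(3*x + 1) + 3)*exp(-2*x^2)

Solve f'(x) = 0:
  f'(x) = (-24*x^2 - 8*x + 6)·exp(-2*x^2) and exp(-2*x^2) > 0 for every x, so f'(x) = 0 ⇔ -24*x^2 - 8*x + 6 = 0.
  Factor: -24*x^2 - 8*x + 6 = -2*(12*x^2 + 4*x - 3); 12*x^2 + 4*x - 3 = 0 has no rational roots; quadratic formula: x = (-4 ± √160)/24.
  ⇒ x = -sqrt(10)/6 - 1/6 ≈ -0.6937, -1/6 + sqrt(10)/6 ≈ 0.3604

f''(x) = 8*(4*x^2*(3*x + 1) - 9*x - 1)*exp(-2*x^2)
Second-derivative test at each critical point:
  f''(-0.6937) = 9.6626 > 0 → local minimum
  f''(0.3604) = -19.5112 < 0 → local maximum

Critical points: x = -sqrt(10)/6 - 1/6 ≈ -0.6937 (local minimum); x = -1/6 + sqrt(10)/6 ≈ 0.3604 (local maximum)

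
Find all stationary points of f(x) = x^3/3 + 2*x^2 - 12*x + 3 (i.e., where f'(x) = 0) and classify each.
f'(x) = x^2 + 4*x - 12

Solve f'(x) = 0:
  Factor: x^2 + 4*x - 12 = (x - 2)*(x + 6) = 0.
  ⇒ x = -6, 2

f''(x) = 2*x + 4
Second-derivative test at each critical point:
  f''(-6) = -8 < 0 → local maximum
  f''(2) = 8 > 0 → local minimum

Critical points: x = -6 (local maximum); x = 2 (local minimum)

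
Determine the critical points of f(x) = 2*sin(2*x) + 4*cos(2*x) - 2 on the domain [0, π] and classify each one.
f'(x) = -8*sin(2*x) + 4*cos(2*x)

Solve f'(x) = 0 on [0, π]:
  f'(x) = 0 ⇔ 2*cos(2*x) = 4*sin(2*x) ⇔ tan(2*x) = 1/2, i.e. 2*x = arctan(1/2) + nπ; keep the solutions lying in [0, π].
  ⇒ x = atan(1/2)/2 ≈ 0.2318, atan(1/2)/2 + pi/2 ≈ 1.8026

f''(x) = -8*sin(2*x) - 16*cos(2*x)
Second-derivative test at each critical point:
  f''(0.2318) = -17.8885 < 0 → local maximum
  f''(1.8026) = 17.8885 > 0 → local minimum

Critical points: x = atan(1/2)/2 ≈ 0.2318 (local maximum); x = atan(1/2)/2 + pi/2 ≈ 1.8026 (local minimum)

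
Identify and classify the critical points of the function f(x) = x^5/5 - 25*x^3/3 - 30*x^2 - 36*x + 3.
f'(x) = x^4 - 25*x^2 - 60*x - 36

Solve f'(x) = 0:
  Factor: x^4 - 25*x^2 - 60*x - 36 = (x - 6)*(x + 1)*(x + 2)*(x + 3) = 0.
  ⇒ x = -3, -2, -1, 6

f''(x) = 4*x^3 - 50*x - 60
Second-derivative test at each critical point:
  f''(-3) = -18 < 0 → local maximum
  f''(-2) = 8 > 0 → local minimum
  f''(-1) = -14 < 0 → local maximum
  f''(6) = 504 > 0 → local minimum

Critical points: x = -3 (local maximum); x = -2 (local minimum); x = -1 (local maximum); x = 6 (local minimum)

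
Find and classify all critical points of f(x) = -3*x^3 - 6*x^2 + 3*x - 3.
f'(x) = -9*x^2 - 12*x + 3

Solve f'(x) = 0:
  Factor: -9*x^2 - 12*x + 3 = -3*(3*x^2 + 4*x - 1); 3*x^2 + 4*x - 1 = 0 has no rational roots; quadratic formula: x = (-4 ± √28)/6.
  ⇒ x = -sqrt(7)/3 - 2/3 ≈ -1.5486, -2/3 + sqrt(7)/3 ≈ 0.2153

f''(x) = -18*x - 12
Second-derivative test at each critical point:
  f''(-1.5486) = 15.8745 > 0 → local minimum
  f''(0.2153) = -15.8745 < 0 → local maximum

Critical points: x = -sqrt(7)/3 - 2/3 ≈ -1.5486 (local minimum); x = -2/3 + sqrt(7)/3 ≈ 0.2153 (local maximum)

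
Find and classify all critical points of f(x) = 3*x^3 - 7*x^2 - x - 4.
f'(x) = 9*x^2 - 14*x - 1

Solve f'(x) = 0:
  9*x^2 - 14*x - 1 = 0 has no rational roots; quadratic formula: x = (14 ± √232)/18.
  ⇒ x = 7/9 - sqrt(58)/9 ≈ -0.0684, 7/9 + sqrt(58)/9 ≈ 1.6240

f''(x) = 18*x - 14
Second-derivative test at each critical point:
  f''(-0.0684) = -15.2315 < 0 → local maximum
  f''(1.6240) = 15.2315 > 0 → local minimum

Critical points: x = 7/9 - sqrt(58)/9 ≈ -0.0684 (local maximum); x = 7/9 + sqrt(58)/9 ≈ 1.6240 (local minimum)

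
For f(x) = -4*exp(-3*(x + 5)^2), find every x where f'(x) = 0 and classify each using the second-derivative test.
f'(x) = 24*(x + 5)*exp(-3*(x + 5)^2)

Solve f'(x) = 0:
  f'(x) = (24*x + 120)·exp(-3*(x + 5)^2) and exp(-3*(x + 5)^2) > 0 for every x, so f'(x) = 0 ⇔ 24*x + 120 = 0.
  Factor: 24*x + 120 = 24*(x + 5) = 0.
  ⇒ x = -5

f''(x) = 24*(1 - 6*(x + 5)^2)*exp(-3*(x + 5)^2)
Second-derivative test at each critical point:
  f''(-5) = 24 > 0 → local minimum

Critical points: x = -5 (local minimum)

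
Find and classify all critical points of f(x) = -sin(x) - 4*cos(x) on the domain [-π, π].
f'(x) = 4*sin(x) - cos(x)

Solve f'(x) = 0 on [-π, π]:
  f'(x) = 0 ⇔ -cos(x) = -4*sin(x) ⇔ tan(x) = 1/4, i.e. x = arctan(1/4) + nπ; keep the solutions lying in [-π, π].
  ⇒ x = -pi + atan(1/4) ≈ -2.8966, atan(1/4) ≈ 0.2450

f''(x) = sin(x) + 4*cos(x)
Second-derivative test at each critical point:
  f''(-2.8966) = -4.1231 < 0 → local maximum
  f''(0.2450) = 4.1231 > 0 → local minimum

Critical points: x = -pi + atan(1/4) ≈ -2.8966 (local maximum); x = atan(1/4) ≈ 0.2450 (local minimum)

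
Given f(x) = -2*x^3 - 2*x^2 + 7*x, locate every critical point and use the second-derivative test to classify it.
f'(x) = -6*x^2 - 4*x + 7

Solve f'(x) = 0:
  6*x^2 + 4*x - 7 = 0 has no rational roots; quadratic formula: x = (-4 ± √184)/12.
  ⇒ x = -sqrt(46)/6 - 1/3 ≈ -1.4637, -1/3 + sqrt(46)/6 ≈ 0.7971

f''(x) = -12*x - 4
Second-derivative test at each critical point:
  f''(-1.4637) = 13.5647 > 0 → local minimum
  f''(0.7971) = -13.5647 < 0 → local maximum

Critical points: x = -sqrt(46)/6 - 1/3 ≈ -1.4637 (local minimum); x = -1/3 + sqrt(46)/6 ≈ 0.7971 (local maximum)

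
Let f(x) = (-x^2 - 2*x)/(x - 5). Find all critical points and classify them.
f'(x) = (-x^2 + 10*x + 10)/(x^2 - 10*x + 25)

Solve f'(x) = 0:
  f'(x) = -(x^2 - 10*x - 10)/(x - 5)^2; the denominator is positive wherever f is defined, so f'(x) = 0 ⇔ -x^2 + 10*x + 10 = 0.
  x^2 - 10*x - 10 = 0 has no rational roots; quadratic formula: x = (10 ± √140)/2.
  ⇒ x = 5 - sqrt(35) ≈ -0.9161, 5 + sqrt(35) ≈ 10.9161

f''(x) = -70/(x^3 - 15*x^2 + 75*x - 125)
Second-derivative test at each critical point:
  f''(-0.9161) = 0.3381 > 0 → local minimum
  f''(10.9161) = -0.3381 < 0 → local maximum

Critical points: x = 5 - sqrt(35) ≈ -0.9161 (local minimum); x = 5 + sqrt(35) ≈ 10.9161 (local maximum)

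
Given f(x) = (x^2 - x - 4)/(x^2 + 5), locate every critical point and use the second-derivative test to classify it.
f'(x) = (x^2 + 18*x - 5)/(x^4 + 10*x^2 + 25)

Solve f'(x) = 0:
  f'(x) = (x^2 + 18*x - 5)/(x^2 + 5)^2; the denominator is positive wherever f is defined, so f'(x) = 0 ⇔ x^2 + 18*x - 5 = 0.
  x^2 + 18*x - 5 = 0 has no rational roots; quadratic formula: x = (-18 ± √344)/2.
  ⇒ x = -sqrt(86) - 9 ≈ -18.2736, -9 + sqrt(86) ≈ 0.2736

f''(x) = 2*(-x^3 - 27*x^2 + 15*x + 45)/(x^6 + 15*x^4 + 75*x^2 + 125)
Second-derivative test at each critical point:
  f''(-18.2736) = -1.615e-04 < 0 → local maximum
  f''(0.2736) = 0.7202 > 0 → local minimum

Critical points: x = -sqrt(86) - 9 ≈ -18.2736 (local maximum); x = -9 + sqrt(86) ≈ 0.2736 (local minimum)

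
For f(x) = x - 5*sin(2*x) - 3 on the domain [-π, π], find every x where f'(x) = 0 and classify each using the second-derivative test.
f'(x) = 1 - 10*cos(2*x)

Solve f'(x) = 0 on [-π, π]:
  f'(x) = 0 ⇔ cos(2*x) = 1/10, i.e. 2*x = ±arccos(1/10) + 2nπ; keep the solutions lying in [-π, π].
  ⇒ x = -pi + acos(1/10)/2 ≈ -2.4063, -acos(1/10)/2 ≈ -0.7353, acos(1/10)/2 ≈ 0.7353, pi - acos(1/10)/2 ≈ 2.4063

f''(x) = 20*sin(2*x)
Second-derivative test at each critical point:
  f''(-2.4063) = 19.8997 > 0 → local minimum
  f''(-0.7353) = -19.8997 < 0 → local maximum
  f''(0.7353) = 19.8997 > 0 → local minimum
  f''(2.4063) = -19.8997 < 0 → local maximum

Critical points: x = -pi + acos(1/10)/2 ≈ -2.4063 (local minimum); x = -acos(1/10)/2 ≈ -0.7353 (local maximum); x = acos(1/10)/2 ≈ 0.7353 (local minimum); x = pi - acos(1/10)/2 ≈ 2.4063 (local maximum)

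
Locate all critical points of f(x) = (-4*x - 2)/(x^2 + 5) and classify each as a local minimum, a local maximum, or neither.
f'(x) = 4*(x^2 + x - 5)/(x^4 + 10*x^2 + 25)

Solve f'(x) = 0:
  f'(x) = 4*(x^2 + x - 5)/(x^2 + 5)^2; the denominator is positive wherever f is defined, so f'(x) = 0 ⇔ 4*x^2 + 4*x - 20 = 0.
  Factor: 4*x^2 + 4*x - 20 = 4*(x^2 + x - 5); x^2 + x - 5 = 0 has no rational roots; quadratic formula: x = (-1 ± √21)/2.
  ⇒ x = -sqrt(21)/2 - 1/2 ≈ -2.7913, -1/2 + sqrt(21)/2 ≈ 1.7913

f''(x) = 4*(-4*x^2*(2*x + 1) + (6*x + 1)*(x^2 + 5))/(x^2 + 5)^3
Second-derivative test at each critical point:
  f''(-2.7913) = -0.1120 < 0 → local maximum
  f''(1.7913) = 0.2720 > 0 → local minimum

Critical points: x = -sqrt(21)/2 - 1/2 ≈ -2.7913 (local maximum); x = -1/2 + sqrt(21)/2 ≈ 1.7913 (local minimum)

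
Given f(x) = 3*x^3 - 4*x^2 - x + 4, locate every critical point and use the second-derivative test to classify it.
f'(x) = 9*x^2 - 8*x - 1

Solve f'(x) = 0:
  Factor: 9*x^2 - 8*x - 1 = (x - 1)*(9*x + 1) = 0.
  ⇒ x = -1/9, 1

f''(x) = 18*x - 8
Second-derivative test at each critical point:
  f''(-1/9) = -10 < 0 → local maximum
  f''(1) = 10 > 0 → local minimum

Critical points: x = -1/9 (local maximum); x = 1 (local minimum)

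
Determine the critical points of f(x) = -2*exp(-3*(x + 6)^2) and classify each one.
f'(x) = 12*(x + 6)*exp(-3*(x + 6)^2)

Solve f'(x) = 0:
  f'(x) = (12*x + 72)·exp(-3*(x + 6)^2) and exp(-3*(x + 6)^2) > 0 for every x, so f'(x) = 0 ⇔ 12*x + 72 = 0.
  Factor: 12*x + 72 = 12*(x + 6) = 0.
  ⇒ x = -6

f''(x) = 12*(1 - 6*(x + 6)^2)*exp(-3*(x + 6)^2)
Second-derivative test at each critical point:
  f''(-6) = 12 > 0 → local minimum

Critical points: x = -6 (local minimum)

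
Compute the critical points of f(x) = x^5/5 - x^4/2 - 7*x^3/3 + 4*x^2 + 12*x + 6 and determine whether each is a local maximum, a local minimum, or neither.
f'(x) = x^4 - 2*x^3 - 7*x^2 + 8*x + 12

Solve f'(x) = 0:
  Factor: x^4 - 2*x^3 - 7*x^2 + 8*x + 12 = (x - 3)*(x - 2)*(x + 1)*(x + 2) = 0.
  ⇒ x = -2, -1, 2, 3

f''(x) = 4*x^3 - 6*x^2 - 14*x + 8
Second-derivative test at each critical point:
  f''(-2) = -20 < 0 → local maximum
  f''(-1) = 12 > 0 → local minimum
  f''(2) = -12 < 0 → local maximum
  f''(3) = 20 > 0 → local minimum

Critical points: x = -2 (local maximum); x = -1 (local minimum); x = 2 (local maximum); x = 3 (local minimum)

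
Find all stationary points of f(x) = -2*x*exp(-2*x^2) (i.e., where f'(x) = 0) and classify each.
f'(x) = 2*(4*x^2 - 1)*exp(-2*x^2)

Solve f'(x) = 0:
  f'(x) = (8*x^2 - 2)·exp(-2*x^2) and exp(-2*x^2) > 0 for every x, so f'(x) = 0 ⇔ 8*x^2 - 2 = 0.
  Factor: 8*x^2 - 2 = 2*(2*x - 1)*(2*x + 1) = 0.
  ⇒ x = -1/2, 1/2

f''(x) = (-32*x^3 + 24*x)*exp(-2*x^2)
Second-derivative test at each critical point:
  f''(-1/2) = -4.8522 < 0 → local maximum
  f''(1/2) = 4.8522 > 0 → local minimum

Critical points: x = -1/2 (local maximum); x = 1/2 (local minimum)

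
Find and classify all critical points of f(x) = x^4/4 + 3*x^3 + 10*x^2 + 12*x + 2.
f'(x) = x^3 + 9*x^2 + 20*x + 12

Solve f'(x) = 0:
  Factor: x^3 + 9*x^2 + 20*x + 12 = (x + 1)*(x + 2)*(x + 6) = 0.
  ⇒ x = -6, -2, -1

f''(x) = 3*x^2 + 18*x + 20
Second-derivative test at each critical point:
  f''(-6) = 20 > 0 → local minimum
  f''(-2) = -4 < 0 → local maximum
  f''(-1) = 5 > 0 → local minimum

Critical points: x = -6 (local minimum); x = -2 (local maximum); x = -1 (local minimum)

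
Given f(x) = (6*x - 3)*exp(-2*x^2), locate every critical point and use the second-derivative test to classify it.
f'(x) = 6*(-2*x*(2*x - 1) + 1)*exp(-2*x^2)

Solve f'(x) = 0:
  f'(x) = (-24*x^2 + 12*x + 6)·exp(-2*x^2) and exp(-2*x^2) > 0 for every x, so f'(x) = 0 ⇔ -24*x^2 + 12*x + 6 = 0.
  Factor: -24*x^2 + 12*x + 6 = -6*(4*x^2 - 2*x - 1); 4*x^2 - 2*x - 1 = 0 has no rational roots; quadratic formula: x = (2 ± √20)/8.
  ⇒ x = 1/4 - sqrt(5)/4 ≈ -0.3090, 1/4 + sqrt(5)/4 ≈ 0.8090

f''(x) = 12*(4*x^2*(2*x - 1) - 6*x + 1)*exp(-2*x^2)
Second-derivative test at each critical point:
  f''(-0.3090) = 22.1678 > 0 → local minimum
  f''(0.8090) = -7.2472 < 0 → local maximum

Critical points: x = 1/4 - sqrt(5)/4 ≈ -0.3090 (local minimum); x = 1/4 + sqrt(5)/4 ≈ 0.8090 (local maximum)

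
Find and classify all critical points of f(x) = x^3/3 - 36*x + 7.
f'(x) = x^2 - 36

Solve f'(x) = 0:
  Factor: x^2 - 36 = (x - 6)*(x + 6) = 0.
  ⇒ x = -6, 6

f''(x) = 2*x
Second-derivative test at each critical point:
  f''(-6) = -12 < 0 → local maximum
  f''(6) = 12 > 0 → local minimum

Critical points: x = -6 (local maximum); x = 6 (local minimum)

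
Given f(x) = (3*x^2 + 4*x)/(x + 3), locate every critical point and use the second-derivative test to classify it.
f'(x) = 3*(x^2 + 6*x + 4)/(x^2 + 6*x + 9)

Solve f'(x) = 0:
  f'(x) = 3*(x^2 + 6*x + 4)/(x + 3)^2; the denominator is positive wherever f is defined, so f'(x) = 0 ⇔ 3*x^2 + 18*x + 12 = 0.
  Factor: 3*x^2 + 18*x + 12 = 3*(x^2 + 6*x + 4); x^2 + 6*x + 4 = 0 has no rational roots; quadratic formula: x = (-6 ± √20)/2.
  ⇒ x = -3 - sqrt(5) ≈ -5.2361, -3 + sqrt(5) ≈ -0.7639

f''(x) = 30/(x^3 + 9*x^2 + 27*x + 27)
Second-derivative test at each critical point:
  f''(-5.2361) = -2.6833 < 0 → local maximum
  f''(-0.7639) = 2.6833 > 0 → local minimum

Critical points: x = -3 - sqrt(5) ≈ -5.2361 (local maximum); x = -3 + sqrt(5) ≈ -0.7639 (local minimum)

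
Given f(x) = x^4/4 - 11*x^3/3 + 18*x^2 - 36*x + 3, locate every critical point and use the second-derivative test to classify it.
f'(x) = x^3 - 11*x^2 + 36*x - 36

Solve f'(x) = 0:
  Factor: x^3 - 11*x^2 + 36*x - 36 = (x - 6)*(x - 3)*(x - 2) = 0.
  ⇒ x = 2, 3, 6

f''(x) = 3*x^2 - 22*x + 36
Second-derivative test at each critical point:
  f''(2) = 4 > 0 → local minimum
  f''(3) = -3 < 0 → local maximum
  f''(6) = 12 > 0 → local minimum

Critical points: x = 2 (local minimum); x = 3 (local maximum); x = 6 (local minimum)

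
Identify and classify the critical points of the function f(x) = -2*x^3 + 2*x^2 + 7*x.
f'(x) = -6*x^2 + 4*x + 7

Solve f'(x) = 0:
  6*x^2 - 4*x - 7 = 0 has no rational roots; quadratic formula: x = (4 ± √184)/12.
  ⇒ x = 1/3 - sqrt(46)/6 ≈ -0.7971, 1/3 + sqrt(46)/6 ≈ 1.4637

f''(x) = 4 - 12*x
Second-derivative test at each critical point:
  f''(-0.7971) = 13.5647 > 0 → local minimum
  f''(1.4637) = -13.5647 < 0 → local maximum

Critical points: x = 1/3 - sqrt(46)/6 ≈ -0.7971 (local minimum); x = 1/3 + sqrt(46)/6 ≈ 1.4637 (local maximum)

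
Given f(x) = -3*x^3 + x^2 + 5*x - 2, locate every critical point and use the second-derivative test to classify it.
f'(x) = -9*x^2 + 2*x + 5

Solve f'(x) = 0:
  9*x^2 - 2*x - 5 = 0 has no rational roots; quadratic formula: x = (2 ± √184)/18.
  ⇒ x = 1/9 - sqrt(46)/9 ≈ -0.6425, 1/9 + sqrt(46)/9 ≈ 0.8647

f''(x) = 2 - 18*x
Second-derivative test at each critical point:
  f''(-0.6425) = 13.5647 > 0 → local minimum
  f''(0.8647) = -13.5647 < 0 → local maximum

Critical points: x = 1/9 - sqrt(46)/9 ≈ -0.6425 (local minimum); x = 1/9 + sqrt(46)/9 ≈ 0.8647 (local maximum)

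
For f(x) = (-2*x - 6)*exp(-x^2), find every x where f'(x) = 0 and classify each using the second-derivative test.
f'(x) = 2*(2*x*(x + 3) - 1)*exp(-x^2)

Solve f'(x) = 0:
  f'(x) = (4*x^2 + 12*x - 2)·exp(-x^2) and exp(-x^2) > 0 for every x, so f'(x) = 0 ⇔ 4*x^2 + 12*x - 2 = 0.
  Factor: 4*x^2 + 12*x - 2 = 2*(2*x^2 + 6*x - 1); 2*x^2 + 6*x - 1 = 0 has no rational roots; quadratic formula: x = (-6 ± √44)/4.
  ⇒ x = -sqrt(11)/2 - 3/2 ≈ -3.1583, -3/2 + sqrt(11)/2 ≈ 0.1583

f''(x) = 4*(-2*x^2*(x + 3) + 3*x + 3)*exp(-x^2)
Second-derivative test at each critical point:
  f''(-3.1583) = -0.0006 < 0 → local maximum
  f''(0.1583) = 12.9381 > 0 → local minimum

Critical points: x = -sqrt(11)/2 - 3/2 ≈ -3.1583 (local maximum); x = -3/2 + sqrt(11)/2 ≈ 0.1583 (local minimum)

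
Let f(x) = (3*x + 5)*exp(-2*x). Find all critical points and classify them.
f'(x) = (-6*x - 7)*exp(-2*x)

Solve f'(x) = 0:
  f'(x) = (-6*x - 7)·exp(-2*x) and exp(-2*x) > 0 for every x, so f'(x) = 0 ⇔ -6*x - 7 = 0.
  -6*x - 7 = 0.
  ⇒ x = -7/6

f''(x) = 4*(3*x + 2)*exp(-2*x)
Second-derivative test at each critical point:
  f''(-7/6) = -61.8736 < 0 → local maximum

Critical points: x = -7/6 (local maximum)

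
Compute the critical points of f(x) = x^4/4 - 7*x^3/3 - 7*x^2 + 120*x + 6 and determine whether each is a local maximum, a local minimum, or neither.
f'(x) = x^3 - 7*x^2 - 14*x + 120

Solve f'(x) = 0:
  Factor: x^3 - 7*x^2 - 14*x + 120 = (x - 6)*(x - 5)*(x + 4) = 0.
  ⇒ x = -4, 5, 6

f''(x) = 3*x^2 - 14*x - 14
Second-derivative test at each critical point:
  f''(-4) = 90 > 0 → local minimum
  f''(5) = -9 < 0 → local maximum
  f''(6) = 10 > 0 → local minimum

Critical points: x = -4 (local minimum); x = 5 (local maximum); x = 6 (local minimum)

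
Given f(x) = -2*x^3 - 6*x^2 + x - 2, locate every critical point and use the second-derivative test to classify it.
f'(x) = -6*x^2 - 12*x + 1

Solve f'(x) = 0:
  6*x^2 + 12*x - 1 = 0 has no rational roots; quadratic formula: x = (-12 ± √168)/12.
  ⇒ x = -sqrt(42)/6 - 1 ≈ -2.0801, -1 + sqrt(42)/6 ≈ 0.0801

f''(x) = -12*x - 12
Second-derivative test at each critical point:
  f''(-2.0801) = 12.9615 > 0 → local minimum
  f''(0.0801) = -12.9615 < 0 → local maximum

Critical points: x = -sqrt(42)/6 - 1 ≈ -2.0801 (local minimum); x = -1 + sqrt(42)/6 ≈ 0.0801 (local maximum)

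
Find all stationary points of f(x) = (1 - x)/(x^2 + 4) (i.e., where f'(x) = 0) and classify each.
f'(x) = (-x^2 + 2*x*(x - 1) - 4)/(x^2 + 4)^2

Solve f'(x) = 0:
  f'(x) = (x^2 - 2*x - 4)/(x^2 + 4)^2; the denominator is positive wherever f is defined, so f'(x) = 0 ⇔ x^2 - 2*x - 4 = 0.
  x^2 - 2*x - 4 = 0 has no rational roots; quadratic formula: x = (2 ± √20)/2.
  ⇒ x = 1 - sqrt(5) ≈ -1.2361, 1 + sqrt(5) ≈ 3.2361

f''(x) = 2*(4*x^2*(1 - x) + (3*x - 1)*(x^2 + 4))/(x^2 + 4)^3
Second-derivative test at each critical point:
  f''(-1.2361) = -0.1464 < 0 → local maximum
  f''(3.2361) = 0.0214 > 0 → local minimum

Critical points: x = 1 - sqrt(5) ≈ -1.2361 (local maximum); x = 1 + sqrt(5) ≈ 3.2361 (local minimum)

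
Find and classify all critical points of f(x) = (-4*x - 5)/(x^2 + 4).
f'(x) = 2*(2*x^2 + 5*x - 8)/(x^4 + 8*x^2 + 16)

Solve f'(x) = 0:
  f'(x) = 2*(2*x^2 + 5*x - 8)/(x^2 + 4)^2; the denominator is positive wherever f is defined, so f'(x) = 0 ⇔ 4*x^2 + 10*x - 16 = 0.
  Factor: 4*x^2 + 10*x - 16 = 2*(2*x^2 + 5*x - 8); 2*x^2 + 5*x - 8 = 0 has no rational roots; quadratic formula: x = (-5 ± √89)/4.
  ⇒ x = -sqrt(89)/4 - 5/4 ≈ -3.6085, -5/4 + sqrt(89)/4 ≈ 1.1085

f''(x) = 2*(-4*x^2*(4*x + 5) + (12*x + 5)*(x^2 + 4))/(x^2 + 4)^3
Second-derivative test at each critical point:
  f''(-3.6085) = -0.0651 < 0 → local maximum
  f''(1.1085) = 0.6901 > 0 → local minimum

Critical points: x = -sqrt(89)/4 - 5/4 ≈ -3.6085 (local maximum); x = -5/4 + sqrt(89)/4 ≈ 1.1085 (local minimum)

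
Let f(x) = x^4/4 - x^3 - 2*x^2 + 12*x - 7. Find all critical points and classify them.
f'(x) = x^3 - 3*x^2 - 4*x + 12

Solve f'(x) = 0:
  Factor: x^3 - 3*x^2 - 4*x + 12 = (x - 3)*(x - 2)*(x + 2) = 0.
  ⇒ x = -2, 2, 3

f''(x) = 3*x^2 - 6*x - 4
Second-derivative test at each critical point:
  f''(-2) = 20 > 0 → local minimum
  f''(2) = -4 < 0 → local maximum
  f''(3) = 5 > 0 → local minimum

Critical points: x = -2 (local minimum); x = 2 (local maximum); x = 3 (local minimum)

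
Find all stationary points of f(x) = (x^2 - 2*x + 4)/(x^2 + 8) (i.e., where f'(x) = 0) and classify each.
f'(x) = 2*(x^2 + 4*x - 8)/(x^4 + 16*x^2 + 64)

Solve f'(x) = 0:
  f'(x) = 2*(x^2 + 4*x - 8)/(x^2 + 8)^2; the denominator is positive wherever f is defined, so f'(x) = 0 ⇔ 2*x^2 + 8*x - 16 = 0.
  Factor: 2*x^2 + 8*x - 16 = 2*(x^2 + 4*x - 8); x^2 + 4*x - 8 = 0 has no rational roots; quadratic formula: x = (-4 ± √48)/2.
  ⇒ x = -2*sqrt(3) - 2 ≈ -5.4641, -2 + 2*sqrt(3) ≈ 1.4641

f''(x) = 4*(-x^3 - 6*x^2 + 24*x + 16)/(x^6 + 24*x^4 + 192*x^2 + 512)
Second-derivative test at each critical point:
  f''(-5.4641) = -0.0097 < 0 → local maximum
  f''(1.4641) = 0.1347 > 0 → local minimum

Critical points: x = -2*sqrt(3) - 2 ≈ -5.4641 (local maximum); x = -2 + 2*sqrt(3) ≈ 1.4641 (local minimum)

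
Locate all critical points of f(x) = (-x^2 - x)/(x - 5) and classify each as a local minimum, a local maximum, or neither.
f'(x) = (-x^2 + 10*x + 5)/(x^2 - 10*x + 25)

Solve f'(x) = 0:
  f'(x) = -(x^2 - 10*x - 5)/(x - 5)^2; the denominator is positive wherever f is defined, so f'(x) = 0 ⇔ -x^2 + 10*x + 5 = 0.
  x^2 - 10*x - 5 = 0 has no rational roots; quadratic formula: x = (10 ± √120)/2.
  ⇒ x = 5 - sqrt(30) ≈ -0.4772, 5 + sqrt(30) ≈ 10.4772

f''(x) = -60/(x^3 - 15*x^2 + 75*x - 125)
Second-derivative test at each critical point:
  f''(-0.4772) = 0.3651 > 0 → local minimum
  f''(10.4772) = -0.3651 < 0 → local maximum

Critical points: x = 5 - sqrt(30) ≈ -0.4772 (local minimum); x = 5 + sqrt(30) ≈ 10.4772 (local maximum)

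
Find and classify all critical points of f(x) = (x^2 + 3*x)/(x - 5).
f'(x) = (x^2 - 10*x - 15)/(x^2 - 10*x + 25)

Solve f'(x) = 0:
  f'(x) = (x^2 - 10*x - 15)/(x - 5)^2; the denominator is positive wherever f is defined, so f'(x) = 0 ⇔ x^2 - 10*x - 15 = 0.
  x^2 - 10*x - 15 = 0 has no rational roots; quadratic formula: x = (10 ± √160)/2.
  ⇒ x = 5 - 2*sqrt(10) ≈ -1.3246, 5 + 2*sqrt(10) ≈ 11.3246

f''(x) = 80/(x^3 - 15*x^2 + 75*x - 125)
Second-derivative test at each critical point:
  f''(-1.3246) = -0.3162 < 0 → local maximum
  f''(11.3246) = 0.3162 > 0 → local minimum

Critical points: x = 5 - 2*sqrt(10) ≈ -1.3246 (local maximum); x = 5 + 2*sqrt(10) ≈ 11.3246 (local minimum)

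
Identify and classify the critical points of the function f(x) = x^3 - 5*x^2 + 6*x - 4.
f'(x) = 3*x^2 - 10*x + 6

Solve f'(x) = 0:
  3*x^2 - 10*x + 6 = 0 has no rational roots; quadratic formula: x = (10 ± √28)/6.
  ⇒ x = 5/3 - sqrt(7)/3 ≈ 0.7847, sqrt(7)/3 + 5/3 ≈ 2.5486

f''(x) = 6*x - 10
Second-derivative test at each critical point:
  f''(0.7847) = -5.2915 < 0 → local maximum
  f''(2.5486) = 5.2915 > 0 → local minimum

Critical points: x = 5/3 - sqrt(7)/3 ≈ 0.7847 (local maximum); x = sqrt(7)/3 + 5/3 ≈ 2.5486 (local minimum)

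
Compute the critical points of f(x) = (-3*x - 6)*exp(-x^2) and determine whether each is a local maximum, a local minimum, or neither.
f'(x) = 3*(2*x*(x + 2) - 1)*exp(-x^2)

Solve f'(x) = 0:
  f'(x) = (6*x^2 + 12*x - 3)·exp(-x^2) and exp(-x^2) > 0 for every x, so f'(x) = 0 ⇔ 6*x^2 + 12*x - 3 = 0.
  Factor: 6*x^2 + 12*x - 3 = 3*(2*x^2 + 4*x - 1); 2*x^2 + 4*x - 1 = 0 has no rational roots; quadratic formula: x = (-4 ± √24)/4.
  ⇒ x = -sqrt(6)/2 - 1 ≈ -2.2247, -1 + sqrt(6)/2 ≈ 0.2247

f''(x) = 6*(-2*x^2*(x + 2) + 3*x + 2)*exp(-x^2)
Second-derivative test at each critical point:
  f''(-2.2247) = -0.1042 < 0 → local maximum
  f''(0.2247) = 13.9730 > 0 → local minimum

Critical points: x = -sqrt(6)/2 - 1 ≈ -2.2247 (local maximum); x = -1 + sqrt(6)/2 ≈ 0.2247 (local minimum)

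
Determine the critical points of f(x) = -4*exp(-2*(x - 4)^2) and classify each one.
f'(x) = 16*(x - 4)*exp(-2*(x - 4)^2)

Solve f'(x) = 0:
  f'(x) = (16*x - 64)·exp(-2*(x - 4)^2) and exp(-2*(x - 4)^2) > 0 for every x, so f'(x) = 0 ⇔ 16*x - 64 = 0.
  Factor: 16*x - 64 = 16*(x - 4) = 0.
  ⇒ x = 4

f''(x) = 16*(1 - 4*(x - 4)^2)*exp(-2*(x - 4)^2)
Second-derivative test at each critical point:
  f''(4) = 16 > 0 → local minimum

Critical points: x = 4 (local minimum)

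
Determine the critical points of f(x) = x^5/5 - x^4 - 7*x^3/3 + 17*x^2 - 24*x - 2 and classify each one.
f'(x) = x^4 - 4*x^3 - 7*x^2 + 34*x - 24

Solve f'(x) = 0:
  Factor: x^4 - 4*x^3 - 7*x^2 + 34*x - 24 = (x - 4)*(x - 2)*(x - 1)*(x + 3) = 0.
  ⇒ x = -3, 1, 2, 4

f''(x) = 4*x^3 - 12*x^2 - 14*x + 34
Second-derivative test at each critical point:
  f''(-3) = -140 < 0 → local maximum
  f''(1) = 12 > 0 → local minimum
  f''(2) = -10 < 0 → local maximum
  f''(4) = 42 > 0 → local minimum

Critical points: x = -3 (local maximum); x = 1 (local minimum); x = 2 (local maximum); x = 4 (local minimum)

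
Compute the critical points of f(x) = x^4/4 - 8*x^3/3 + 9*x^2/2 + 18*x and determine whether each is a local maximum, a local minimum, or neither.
f'(x) = x^3 - 8*x^2 + 9*x + 18

Solve f'(x) = 0:
  Factor: x^3 - 8*x^2 + 9*x + 18 = (x - 6)*(x - 3)*(x + 1) = 0.
  ⇒ x = -1, 3, 6

f''(x) = 3*x^2 - 16*x + 9
Second-derivative test at each critical point:
  f''(-1) = 28 > 0 → local minimum
  f''(3) = -12 < 0 → local maximum
  f''(6) = 21 > 0 → local minimum

Critical points: x = -1 (local minimum); x = 3 (local maximum); x = 6 (local minimum)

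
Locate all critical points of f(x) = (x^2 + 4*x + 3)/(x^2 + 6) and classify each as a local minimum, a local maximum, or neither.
f'(x) = 2*(-2*x^2 + 3*x + 12)/(x^4 + 12*x^2 + 36)

Solve f'(x) = 0:
  f'(x) = -2*(2*x^2 - 3*x - 12)/(x^2 + 6)^2; the denominator is positive wherever f is defined, so f'(x) = 0 ⇔ -4*x^2 + 6*x + 24 = 0.
  Factor: -4*x^2 + 6*x + 24 = -2*(2*x^2 - 3*x - 12); 2*x^2 - 3*x - 12 = 0 has no rational roots; quadratic formula: x = (3 ± √105)/4.
  ⇒ x = 3/4 - sqrt(105)/4 ≈ -1.8117, 3/4 + sqrt(105)/4 ≈ 3.3117

f''(x) = 2*(4*x^3 - 9*x^2 - 72*x + 18)/(x^6 + 18*x^4 + 108*x^2 + 216)
Second-derivative test at each critical point:
  f''(-1.8117) = 0.2379 > 0 → local minimum
  f''(3.3117) = -0.0712 < 0 → local maximum

Critical points: x = 3/4 - sqrt(105)/4 ≈ -1.8117 (local minimum); x = 3/4 + sqrt(105)/4 ≈ 3.3117 (local maximum)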